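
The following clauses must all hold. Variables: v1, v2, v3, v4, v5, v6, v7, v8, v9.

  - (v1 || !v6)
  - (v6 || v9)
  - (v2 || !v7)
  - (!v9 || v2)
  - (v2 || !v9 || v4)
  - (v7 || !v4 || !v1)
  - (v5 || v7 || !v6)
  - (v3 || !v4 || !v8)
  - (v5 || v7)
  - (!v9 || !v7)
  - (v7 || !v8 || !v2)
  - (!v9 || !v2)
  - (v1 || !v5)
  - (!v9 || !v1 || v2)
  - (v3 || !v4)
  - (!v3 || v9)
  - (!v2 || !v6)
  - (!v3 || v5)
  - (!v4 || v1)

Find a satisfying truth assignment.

v8 occurs only negated in the remaining clauses — set v8 = False.
Try v1 = True.
Try v2 = False.
  then v7 is forced to False.
  then v9 is forced to False.
  then v6 is forced to True.
  then v4 is forced to False.
  then v5 is forced to True.
  then v3 is forced to False.

v1 = True, v2 = False, v3 = False, v4 = False, v5 = True, v6 = True, v7 = False, v8 = False, v9 = False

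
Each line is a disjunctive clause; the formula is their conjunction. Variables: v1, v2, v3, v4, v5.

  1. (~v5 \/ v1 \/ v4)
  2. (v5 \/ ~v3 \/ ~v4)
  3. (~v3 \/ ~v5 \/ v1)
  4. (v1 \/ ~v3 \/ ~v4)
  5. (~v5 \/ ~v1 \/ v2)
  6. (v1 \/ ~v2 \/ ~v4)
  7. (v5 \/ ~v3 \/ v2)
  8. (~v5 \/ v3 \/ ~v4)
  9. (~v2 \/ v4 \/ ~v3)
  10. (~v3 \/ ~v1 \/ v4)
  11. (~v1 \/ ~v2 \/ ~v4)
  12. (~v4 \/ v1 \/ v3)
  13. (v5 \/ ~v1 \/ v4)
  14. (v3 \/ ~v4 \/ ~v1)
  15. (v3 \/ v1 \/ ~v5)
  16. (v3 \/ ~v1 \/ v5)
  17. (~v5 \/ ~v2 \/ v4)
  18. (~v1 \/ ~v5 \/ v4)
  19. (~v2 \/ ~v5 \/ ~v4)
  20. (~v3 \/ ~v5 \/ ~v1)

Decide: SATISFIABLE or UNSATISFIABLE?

Try v1 = False.
For the remaining variables, v2 = False, v3 = False, v4 = False, v5 = False works.
So v1=0, v2=0, v3=0, v4=0, v5=0 is a satisfying assignment.

SATISFIABLE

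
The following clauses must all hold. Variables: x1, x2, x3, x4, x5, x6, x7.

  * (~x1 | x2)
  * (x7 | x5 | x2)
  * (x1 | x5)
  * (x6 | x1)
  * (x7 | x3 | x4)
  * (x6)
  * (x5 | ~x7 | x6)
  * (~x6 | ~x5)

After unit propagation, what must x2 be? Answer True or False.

(x6) is a unit clause: x6 = True.
(~x5 | ~x6): since x6 = True, the clause reduces to (~x5). x5 = False.
In (x5 | x1), x5 is now false; x1 must hold, so x1 = True.
From (x2 | ~x1) and x1 = True: x2 = True.

True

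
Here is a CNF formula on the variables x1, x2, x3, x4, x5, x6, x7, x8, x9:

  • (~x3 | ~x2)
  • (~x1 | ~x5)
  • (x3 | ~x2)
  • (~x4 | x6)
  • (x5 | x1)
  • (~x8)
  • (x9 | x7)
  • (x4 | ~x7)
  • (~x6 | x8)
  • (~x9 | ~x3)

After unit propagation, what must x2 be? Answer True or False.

Unit clause (~x8) sets x8 = False.
In (~x6 | x8), x8 is now false; ~x6 must hold, so x6 = False.
In (~x4 | x6), x6 is now false; ~x4 must hold, so x4 = False.
From (x4 | ~x7) and x4 = False: x7 = False.
From (x7 | x9) and x7 = False: x9 = True.
(~x3 | ~x9): since x9 = True, the clause reduces to (~x3). x3 = False.
(x3 | ~x2) with x3 = False leaves only ~x2, so x2 = False.

False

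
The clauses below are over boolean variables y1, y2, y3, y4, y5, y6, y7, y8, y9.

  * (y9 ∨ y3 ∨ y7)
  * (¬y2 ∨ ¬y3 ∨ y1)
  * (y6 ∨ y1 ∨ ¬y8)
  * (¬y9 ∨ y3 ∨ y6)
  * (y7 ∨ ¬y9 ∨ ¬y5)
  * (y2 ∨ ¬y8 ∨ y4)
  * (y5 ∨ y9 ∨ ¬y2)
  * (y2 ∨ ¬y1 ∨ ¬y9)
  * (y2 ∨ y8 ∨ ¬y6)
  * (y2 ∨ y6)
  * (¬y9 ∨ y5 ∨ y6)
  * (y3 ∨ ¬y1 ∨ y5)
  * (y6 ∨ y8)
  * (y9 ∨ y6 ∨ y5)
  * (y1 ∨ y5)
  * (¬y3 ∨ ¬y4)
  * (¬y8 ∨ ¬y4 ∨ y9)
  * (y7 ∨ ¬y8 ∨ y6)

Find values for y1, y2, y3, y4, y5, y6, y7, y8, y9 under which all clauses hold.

y1 = F, y2 = T, y3 = F, y4 = F, y5 = T, y6 = T, y7 = T, y8 = F, y9 = T

Check each clause:
  1. (y9 ∨ y7 ∨ y3) — y9 is true.
  2. (¬y3 ∨ y1 ∨ ¬y2) — ¬y3 is true.
  3. (y1 ∨ y6 ∨ ¬y8) — ¬y8 is true.
  4. (y6 ∨ y3 ∨ ¬y9) — y6 is true.
  5. (y7 ∨ ¬y9 ∨ ¬y5) — y7 is true.
  6. (¬y8 ∨ y4 ∨ y2) — ¬y8 is true.
  7. (¬y2 ∨ y9 ∨ y5) — y9 is true.
  8. (¬y1 ∨ ¬y9 ∨ y2) — y2 is true.
  9. (y2 ∨ ¬y6 ∨ y8) — y2 is true.
  10. (y2 ∨ y6) — y2 is true.
  11. (y5 ∨ y6 ∨ ¬y9) — y5 is true.
  12. (y5 ∨ ¬y1 ∨ y3) — y5 is true.
  13. (y6 ∨ y8) — y6 is true.
  14. (y5 ∨ y9 ∨ y6) — y9 is true.
  15. (y1 ∨ y5) — y5 is true.
  16. (¬y4 ∨ ¬y3) — ¬y4 is true.
  17. (y9 ∨ ¬y8 ∨ ¬y4) — ¬y8 is true.
  18. (y6 ∨ y7 ∨ ¬y8) — ¬y8 is true.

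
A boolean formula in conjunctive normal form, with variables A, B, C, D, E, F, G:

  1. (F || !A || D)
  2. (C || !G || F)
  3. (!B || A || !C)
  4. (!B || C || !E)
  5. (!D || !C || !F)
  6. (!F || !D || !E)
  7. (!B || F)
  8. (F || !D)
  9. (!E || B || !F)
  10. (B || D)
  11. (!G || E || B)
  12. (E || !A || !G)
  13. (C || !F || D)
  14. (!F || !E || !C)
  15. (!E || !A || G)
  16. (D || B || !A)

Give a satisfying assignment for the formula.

A = False, B = True, C = False, D = True, E = False, F = True, G = False

Check each clause:
  1. (F || !A || D) — D is true.
  2. (C || !G || F) — !G is true.
  3. (!B || !C || A) — !C is true.
  4. (C || !E || !B) — !E is true.
  5. (!D || !C || !F) — !C is true.
  6. (!E || !F || !D) — !E is true.
  7. (F || !B) — F is true.
  8. (!D || F) — F is true.
  9. (!F || B || !E) — B is true.
  10. (B || D) — B is true.
  11. (B || !G || E) — !G is true.
  12. (E || !G || !A) — !G is true.
  13. (!F || D || C) — D is true.
  14. (!E || !F || !C) — !E is true.
  15. (!E || !A || G) — !E is true.
  16. (D || B || !A) — B is true.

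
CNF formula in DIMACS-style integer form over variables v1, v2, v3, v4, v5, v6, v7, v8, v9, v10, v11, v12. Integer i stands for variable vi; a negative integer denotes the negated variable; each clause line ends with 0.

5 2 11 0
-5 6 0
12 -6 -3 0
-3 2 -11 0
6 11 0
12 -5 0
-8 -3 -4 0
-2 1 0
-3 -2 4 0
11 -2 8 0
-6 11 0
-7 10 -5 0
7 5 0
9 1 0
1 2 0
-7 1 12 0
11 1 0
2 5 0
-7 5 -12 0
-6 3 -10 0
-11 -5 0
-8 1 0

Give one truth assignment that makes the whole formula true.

Pure literal: v1 appears only positively; assign v1 = True.
Set v2 = True and propagate.
The remaining clauses are satisfied by v3 = False, v4 = False, v5 = False, v6 = False, v7 = True, v8 = True, v9 = False, v10 = False, v11 = True, v12 = False.

v1=1, v2=1, v3=0, v4=0, v5=0, v6=0, v7=1, v8=1, v9=0, v10=0, v11=1, v12=0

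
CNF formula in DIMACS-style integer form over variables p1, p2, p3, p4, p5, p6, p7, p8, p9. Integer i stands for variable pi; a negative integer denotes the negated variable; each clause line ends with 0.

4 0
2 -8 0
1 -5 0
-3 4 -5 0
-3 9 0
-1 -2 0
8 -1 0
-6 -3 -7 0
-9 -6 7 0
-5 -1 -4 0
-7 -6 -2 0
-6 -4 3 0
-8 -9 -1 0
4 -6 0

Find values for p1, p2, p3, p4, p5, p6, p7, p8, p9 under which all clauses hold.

The clause (p4) is unit: p4 must be True.
Pure literal: p5 appears only negated; assign p5 = False.
p6 occurs only negated in the remaining clauses — set p6 = False.
Try p1 = False.
Branch on p2: take p2 = True.
Set p3 = False and propagate.
p7, p8, p9 are now unconstrained; take p7 = True, p8 = True, p9 = False.

p1=0, p2=1, p3=0, p4=1, p5=0, p6=0, p7=1, p8=1, p9=0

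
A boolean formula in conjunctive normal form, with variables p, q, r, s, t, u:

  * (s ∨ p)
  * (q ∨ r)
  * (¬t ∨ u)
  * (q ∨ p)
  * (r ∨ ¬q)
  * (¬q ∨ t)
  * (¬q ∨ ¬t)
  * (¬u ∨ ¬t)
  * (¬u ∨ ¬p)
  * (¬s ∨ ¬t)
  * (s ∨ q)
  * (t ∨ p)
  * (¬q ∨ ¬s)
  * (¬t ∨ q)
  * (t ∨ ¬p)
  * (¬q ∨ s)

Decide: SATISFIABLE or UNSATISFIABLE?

q = True:
  propagation gives r=True, t=True; an empty clause results — contradiction.
q = False:
  propagation gives r=True, p=True, u=False, t=False; an empty clause results — contradiction.
Every branch closes, so no satisfying assignment exists.

UNSATISFIABLE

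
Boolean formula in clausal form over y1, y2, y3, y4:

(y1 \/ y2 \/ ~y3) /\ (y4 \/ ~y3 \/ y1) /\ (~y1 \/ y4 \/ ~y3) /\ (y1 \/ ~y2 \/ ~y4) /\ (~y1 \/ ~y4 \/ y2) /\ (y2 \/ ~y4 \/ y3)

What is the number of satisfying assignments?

6

The models are:
  y1=0 y2=0 y3=0 y4=0
  y1=0 y2=1 y3=0 y4=0
  y1=1 y2=0 y3=0 y4=0
  y1=1 y2=1 y3=0 y4=0
  y1=1 y2=1 y3=0 y4=1
  y1=1 y2=1 y3=1 y4=1
That's 6 in total.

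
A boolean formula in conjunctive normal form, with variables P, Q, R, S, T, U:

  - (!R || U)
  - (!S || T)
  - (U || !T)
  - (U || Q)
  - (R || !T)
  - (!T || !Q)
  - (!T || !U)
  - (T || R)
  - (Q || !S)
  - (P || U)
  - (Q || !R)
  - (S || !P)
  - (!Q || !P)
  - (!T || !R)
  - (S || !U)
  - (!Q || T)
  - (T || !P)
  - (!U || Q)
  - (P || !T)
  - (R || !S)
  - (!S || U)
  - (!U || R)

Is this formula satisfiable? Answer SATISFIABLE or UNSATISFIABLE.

T = True:
  propagation gives U=True; an empty clause results — contradiction.
T = False:
  propagation gives S=False, R=True, U=True; an empty clause results — contradiction.
Every branch closes, so no satisfying assignment exists.

UNSATISFIABLE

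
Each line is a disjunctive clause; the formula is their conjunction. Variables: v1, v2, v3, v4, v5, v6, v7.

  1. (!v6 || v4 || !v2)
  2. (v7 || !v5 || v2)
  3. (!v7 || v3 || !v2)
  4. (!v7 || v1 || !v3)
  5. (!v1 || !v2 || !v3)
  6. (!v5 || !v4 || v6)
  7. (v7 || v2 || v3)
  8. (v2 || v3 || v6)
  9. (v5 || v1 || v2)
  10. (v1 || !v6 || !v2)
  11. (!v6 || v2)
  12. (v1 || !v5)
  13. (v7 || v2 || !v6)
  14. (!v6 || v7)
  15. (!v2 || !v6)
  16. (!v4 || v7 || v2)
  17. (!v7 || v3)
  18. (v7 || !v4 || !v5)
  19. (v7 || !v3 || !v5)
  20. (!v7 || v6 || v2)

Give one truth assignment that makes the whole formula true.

v1=F, v2=T, v3=T, v4=F, v5=F, v6=F, v7=F

Try v1 = False.
  then v5 is forced to False.
  then v2 is forced to True.
  then v6 is forced to False.
Branch on v3: take v3 = True.
  then v7 is forced to False.
v4 is now unconstrained; take v4 = False.
Check each clause:
  1. (!v6 || !v2 || v4) — !v6 is true.
  2. (!v5 || v2 || v7) — v2 is true.
  3. (!v7 || !v2 || v3) — !v7 is true.
  4. (v1 || !v7 || !v3) — !v7 is true.
  5. (!v2 || !v3 || !v1) — !v1 is true.
  6. (v6 || !v4 || !v5) — !v5 is true.
  7. (v3 || v2 || v7) — v2 is true.
  8. (v6 || v3 || v2) — v2 is true.
  9. (v1 || v5 || v2) — v2 is true.
  10. (v1 || !v6 || !v2) — !v6 is true.
  11. (v2 || !v6) — v2 is true.
  12. (v1 || !v5) — !v5 is true.
  13. (v2 || v7 || !v6) — !v6 is true.
  14. (v7 || !v6) — !v6 is true.
  15. (!v2 || !v6) — !v6 is true.
  16. (v7 || !v4 || v2) — v2 is true.
  17. (!v7 || v3) — !v7 is true.
  18. (!v5 || v7 || !v4) — !v5 is true.
  19. (!v5 || v7 || !v3) — !v5 is true.
  20. (!v7 || v2 || v6) — !v7 is true.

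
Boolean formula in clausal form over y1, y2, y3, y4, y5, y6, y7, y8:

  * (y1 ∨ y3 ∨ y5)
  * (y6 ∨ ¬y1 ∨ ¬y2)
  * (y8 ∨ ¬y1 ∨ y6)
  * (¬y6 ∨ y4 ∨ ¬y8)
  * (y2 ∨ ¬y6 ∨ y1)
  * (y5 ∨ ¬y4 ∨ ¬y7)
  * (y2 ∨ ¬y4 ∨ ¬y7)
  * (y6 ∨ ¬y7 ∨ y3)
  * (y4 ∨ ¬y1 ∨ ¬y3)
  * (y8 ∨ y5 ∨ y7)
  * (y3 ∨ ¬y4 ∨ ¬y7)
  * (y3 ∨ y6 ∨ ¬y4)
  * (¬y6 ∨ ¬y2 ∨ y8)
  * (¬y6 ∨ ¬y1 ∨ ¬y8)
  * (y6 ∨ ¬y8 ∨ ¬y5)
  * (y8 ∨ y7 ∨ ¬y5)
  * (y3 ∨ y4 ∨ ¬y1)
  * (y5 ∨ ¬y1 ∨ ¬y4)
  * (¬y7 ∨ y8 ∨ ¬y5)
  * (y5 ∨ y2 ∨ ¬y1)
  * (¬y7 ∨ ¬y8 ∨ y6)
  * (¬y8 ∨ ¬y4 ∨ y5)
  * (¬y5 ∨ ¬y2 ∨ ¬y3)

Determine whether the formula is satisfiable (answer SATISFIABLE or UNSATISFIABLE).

SATISFIABLE

Set y1 = False and propagate.
The remaining clauses are satisfied by y2 = False, y3 = True, y4 = False, y5 = False, y6 = False, y7 = False, y8 = True.
Every clause has at least one true literal under this assignment.
So y1=False  y2=False  y3=True  y4=False  y5=False  y6=False  y7=False  y8=True is a satisfying assignment.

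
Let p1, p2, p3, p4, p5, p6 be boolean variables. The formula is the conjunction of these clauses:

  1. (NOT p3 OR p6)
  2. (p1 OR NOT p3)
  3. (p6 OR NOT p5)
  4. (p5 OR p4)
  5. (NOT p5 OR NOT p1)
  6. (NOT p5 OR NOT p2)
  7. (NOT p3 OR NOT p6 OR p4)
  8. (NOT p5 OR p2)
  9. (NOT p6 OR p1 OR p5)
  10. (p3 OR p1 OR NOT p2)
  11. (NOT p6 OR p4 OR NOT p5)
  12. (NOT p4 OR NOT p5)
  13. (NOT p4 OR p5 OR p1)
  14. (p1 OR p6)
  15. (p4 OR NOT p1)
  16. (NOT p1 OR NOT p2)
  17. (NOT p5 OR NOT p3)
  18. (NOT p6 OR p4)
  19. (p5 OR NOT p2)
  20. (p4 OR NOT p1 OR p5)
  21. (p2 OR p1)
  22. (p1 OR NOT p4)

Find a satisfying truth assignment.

p1 = 1  p2 = 0  p3 = 0  p4 = 1  p5 = 0  p6 = 0

Check each clause:
  1. (NOT p3 OR p6) — NOT p3 is true.
  2. (NOT p3 OR p1) — p1 is true.
  3. (p6 OR NOT p5) — NOT p5 is true.
  4. (p4 OR p5) — p4 is true.
  5. (NOT p1 OR NOT p5) — NOT p5 is true.
  6. (NOT p5 OR NOT p2) — NOT p5 is true.
  7. (NOT p6 OR p4 OR NOT p3) — NOT p6 is true.
  8. (p2 OR NOT p5) — NOT p5 is true.
  9. (p1 OR NOT p6 OR p5) — p1 is true.
  10. (NOT p2 OR p3 OR p1) — p1 is true.
  11. (p4 OR NOT p5 OR NOT p6) — NOT p6 is true.
  12. (NOT p5 OR NOT p4) — NOT p5 is true.
  13. (NOT p4 OR p5 OR p1) — p1 is true.
  14. (p6 OR p1) — p1 is true.
  15. (NOT p1 OR p4) — p4 is true.
  16. (NOT p2 OR NOT p1) — NOT p2 is true.
  17. (NOT p3 OR NOT p5) — NOT p5 is true.
  18. (NOT p6 OR p4) — NOT p6 is true.
  19. (p5 OR NOT p2) — NOT p2 is true.
  20. (p5 OR p4 OR NOT p1) — p4 is true.
  21. (p1 OR p2) — p1 is true.
  22. (p1 OR NOT p4) — p1 is true.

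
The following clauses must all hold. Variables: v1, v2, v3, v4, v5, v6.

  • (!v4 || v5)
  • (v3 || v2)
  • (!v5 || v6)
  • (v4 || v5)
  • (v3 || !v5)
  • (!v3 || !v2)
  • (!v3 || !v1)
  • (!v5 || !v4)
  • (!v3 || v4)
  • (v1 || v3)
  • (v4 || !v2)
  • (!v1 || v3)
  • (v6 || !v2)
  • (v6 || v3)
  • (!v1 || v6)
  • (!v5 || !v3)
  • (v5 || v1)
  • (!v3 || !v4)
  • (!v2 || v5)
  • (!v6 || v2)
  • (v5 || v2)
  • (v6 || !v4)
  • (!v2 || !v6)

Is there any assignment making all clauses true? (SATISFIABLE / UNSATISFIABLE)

v3 = True:
  propagation gives v2=False, v1=False, v4=True; an empty clause results — contradiction.
v3 = False:
  propagation gives v2=True, v5=False; an empty clause results — contradiction.
Every branch closes, so no satisfying assignment exists.

UNSATISFIABLE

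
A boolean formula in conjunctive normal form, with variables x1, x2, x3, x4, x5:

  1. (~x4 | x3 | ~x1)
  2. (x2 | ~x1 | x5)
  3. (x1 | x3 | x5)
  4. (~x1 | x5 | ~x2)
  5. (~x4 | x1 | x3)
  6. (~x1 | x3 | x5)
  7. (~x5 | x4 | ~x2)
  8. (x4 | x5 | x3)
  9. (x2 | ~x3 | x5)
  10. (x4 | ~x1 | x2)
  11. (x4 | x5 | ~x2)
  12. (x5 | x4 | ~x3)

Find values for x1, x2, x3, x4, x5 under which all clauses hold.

x1=True, x2=True, x3=True, x4=True, x5=True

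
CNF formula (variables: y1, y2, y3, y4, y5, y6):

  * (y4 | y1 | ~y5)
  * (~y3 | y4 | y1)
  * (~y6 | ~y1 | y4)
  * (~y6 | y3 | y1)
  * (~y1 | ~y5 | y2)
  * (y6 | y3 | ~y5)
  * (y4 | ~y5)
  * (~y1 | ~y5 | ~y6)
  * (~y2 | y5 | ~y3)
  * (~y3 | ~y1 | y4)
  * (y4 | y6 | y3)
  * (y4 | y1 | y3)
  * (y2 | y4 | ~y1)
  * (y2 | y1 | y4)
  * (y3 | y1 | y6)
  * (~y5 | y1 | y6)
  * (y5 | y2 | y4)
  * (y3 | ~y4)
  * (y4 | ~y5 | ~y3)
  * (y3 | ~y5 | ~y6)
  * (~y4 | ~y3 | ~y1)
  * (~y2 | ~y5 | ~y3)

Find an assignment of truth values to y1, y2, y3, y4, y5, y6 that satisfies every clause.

Try y1 = False.
For the remaining variables, y2 = False, y3 = True, y4 = True, y5 = False, y6 = False works.

y1=F, y2=F, y3=T, y4=T, y5=F, y6=F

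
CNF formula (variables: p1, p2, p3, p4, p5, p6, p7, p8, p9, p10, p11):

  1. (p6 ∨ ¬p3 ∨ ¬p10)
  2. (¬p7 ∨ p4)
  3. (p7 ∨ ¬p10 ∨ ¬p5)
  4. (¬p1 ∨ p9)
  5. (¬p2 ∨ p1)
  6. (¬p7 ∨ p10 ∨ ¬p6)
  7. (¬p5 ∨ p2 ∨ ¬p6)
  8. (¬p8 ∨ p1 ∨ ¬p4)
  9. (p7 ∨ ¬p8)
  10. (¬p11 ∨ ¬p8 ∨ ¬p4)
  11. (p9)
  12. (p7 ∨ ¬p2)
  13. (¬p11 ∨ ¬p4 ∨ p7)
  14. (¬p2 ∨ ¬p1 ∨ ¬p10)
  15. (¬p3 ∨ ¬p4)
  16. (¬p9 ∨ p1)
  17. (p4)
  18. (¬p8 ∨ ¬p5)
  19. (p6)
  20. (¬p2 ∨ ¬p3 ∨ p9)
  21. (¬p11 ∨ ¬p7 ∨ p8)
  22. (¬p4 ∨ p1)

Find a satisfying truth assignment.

p1=True  p2=False  p3=False  p4=True  p5=False  p6=True  p7=True  p8=False  p9=True  p10=True  p11=False

The clause (p9) is unit: p9 must be True.
The clause (p1) is unit: p1 must be True.
The clause (p4) is unit: p4 must be True.
The clause (¬p3) is unit: p3 must be False.
Unit propagation: (p6) forces p6 = True.
p5 occurs only negated in the remaining clauses — set p5 = False.
p11 occurs only negated in the remaining clauses — set p11 = False.
Branch on p2: take p2 = False.
Branch on p7: take p7 = True.
  then p10 is forced to True.
p8 is now unconstrained; take p8 = False.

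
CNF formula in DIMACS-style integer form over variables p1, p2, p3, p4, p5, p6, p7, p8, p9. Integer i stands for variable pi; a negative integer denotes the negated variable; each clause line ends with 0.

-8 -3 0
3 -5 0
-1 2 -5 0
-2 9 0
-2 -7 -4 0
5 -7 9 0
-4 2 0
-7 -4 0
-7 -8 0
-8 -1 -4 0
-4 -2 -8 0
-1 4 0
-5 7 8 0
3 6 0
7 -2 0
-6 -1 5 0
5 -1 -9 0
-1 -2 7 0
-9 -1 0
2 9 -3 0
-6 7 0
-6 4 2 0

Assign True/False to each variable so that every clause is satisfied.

p1=False, p2=True, p3=True, p4=False, p5=False, p6=True, p7=True, p8=False, p9=True

Check each clause:
  1. {¬p8, ¬p3} — ¬p8 is true.
  2. {¬p5, p3} — p3 is true.
  3. {¬p5, ¬p1, p2} — p2 is true.
  4. {p9, ¬p2} — p9 is true.
  5. {¬p4, ¬p2, ¬p7} — ¬p4 is true.
  6. {p5, p9, ¬p7} — p9 is true.
  7. {¬p4, p2} — p2 is true.
  8. {¬p4, ¬p7} — ¬p4 is true.
  9. {¬p7, ¬p8} — ¬p8 is true.
  10. {¬p1, ¬p4, ¬p8} — ¬p8 is true.
  11. {¬p8, ¬p4, ¬p2} — ¬p8 is true.
  12. {¬p1, p4} — ¬p1 is true.
  13. {p8, p7, ¬p5} — ¬p5 is true.
  14. {p3, p6} — p3 is true.
  15. {p7, ¬p2} — p7 is true.
  16. {¬p6, p5, ¬p1} — ¬p1 is true.
  17. {p5, ¬p9, ¬p1} — ¬p1 is true.
  18. {p7, ¬p2, ¬p1} — ¬p1 is true.
  19. {¬p1, ¬p9} — ¬p1 is true.
  20. {p2, ¬p3, p9} — p9 is true.
  21. {¬p6, p7} — p7 is true.
  22. {p4, p2, ¬p6} — p2 is true.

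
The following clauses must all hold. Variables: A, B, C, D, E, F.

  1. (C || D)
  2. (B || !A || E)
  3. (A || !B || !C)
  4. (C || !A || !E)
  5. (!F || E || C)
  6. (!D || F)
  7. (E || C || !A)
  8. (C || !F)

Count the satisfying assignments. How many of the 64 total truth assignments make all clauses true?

Split on C, then A.
  C=T, A=T: 9 of the 16 assignments to (B,D,E,F) work.
  C=T, A=F: E free; 3 ways for (B,D,F) × 2^1 = 6.
  C=F, A=T: a clause becomes empty — 0.
  C=F, A=F: a clause becomes empty — 0.
Total: 9 + 6 + 0 + 0 = 15.

15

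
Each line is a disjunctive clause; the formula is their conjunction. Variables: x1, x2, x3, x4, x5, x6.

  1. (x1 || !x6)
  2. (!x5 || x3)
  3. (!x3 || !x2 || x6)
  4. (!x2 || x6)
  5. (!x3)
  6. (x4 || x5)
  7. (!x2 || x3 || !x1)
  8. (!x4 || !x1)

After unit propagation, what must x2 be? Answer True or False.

False

Unit clause (!x3) sets x3 = False.
In (x3 || !x5), x3 is now false; !x5 must hold, so x5 = False.
(x5 || x4): since x5 = False, the clause reduces to (x4). x4 = True.
(!x4 || !x1) with x4 = True leaves only !x1, so x1 = False.
(!x6 || x1) with x1 = False leaves only !x6, so x6 = False.
In (!x2 || x6), x6 is now false; !x2 must hold, so x2 = False.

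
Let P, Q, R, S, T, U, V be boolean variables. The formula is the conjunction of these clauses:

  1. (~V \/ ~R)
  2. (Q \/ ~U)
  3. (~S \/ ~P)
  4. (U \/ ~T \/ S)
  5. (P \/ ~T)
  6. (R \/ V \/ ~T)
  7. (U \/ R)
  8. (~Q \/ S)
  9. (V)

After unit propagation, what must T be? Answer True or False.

False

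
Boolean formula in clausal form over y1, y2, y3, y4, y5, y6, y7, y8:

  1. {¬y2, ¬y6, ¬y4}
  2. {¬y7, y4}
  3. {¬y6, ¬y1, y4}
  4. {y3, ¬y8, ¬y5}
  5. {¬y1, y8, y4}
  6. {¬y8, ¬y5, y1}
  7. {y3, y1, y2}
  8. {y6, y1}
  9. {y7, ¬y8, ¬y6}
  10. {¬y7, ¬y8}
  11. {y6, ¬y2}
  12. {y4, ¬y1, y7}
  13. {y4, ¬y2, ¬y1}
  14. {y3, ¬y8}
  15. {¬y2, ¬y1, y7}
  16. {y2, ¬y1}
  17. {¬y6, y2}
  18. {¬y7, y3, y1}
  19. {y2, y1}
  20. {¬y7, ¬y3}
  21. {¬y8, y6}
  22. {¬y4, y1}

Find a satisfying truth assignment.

y1 = F, y2 = T, y3 = T, y4 = F, y5 = F, y6 = T, y7 = F, y8 = F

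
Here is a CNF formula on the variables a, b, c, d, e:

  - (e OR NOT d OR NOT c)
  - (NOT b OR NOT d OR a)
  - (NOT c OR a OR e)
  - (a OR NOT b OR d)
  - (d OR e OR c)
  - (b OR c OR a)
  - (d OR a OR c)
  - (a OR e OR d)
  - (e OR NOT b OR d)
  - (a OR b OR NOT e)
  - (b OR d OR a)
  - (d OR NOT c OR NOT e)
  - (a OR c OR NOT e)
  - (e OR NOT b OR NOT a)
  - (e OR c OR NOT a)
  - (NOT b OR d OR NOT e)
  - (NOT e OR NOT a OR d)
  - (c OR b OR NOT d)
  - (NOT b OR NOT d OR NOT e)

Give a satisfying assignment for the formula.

a=True  b=False  c=True  d=False  e=False

Branch on a: take a = True.
Set b = False and propagate.
The remaining clauses are satisfied by c = True, d = False, e = False.
Every clause has at least one true literal under this assignment.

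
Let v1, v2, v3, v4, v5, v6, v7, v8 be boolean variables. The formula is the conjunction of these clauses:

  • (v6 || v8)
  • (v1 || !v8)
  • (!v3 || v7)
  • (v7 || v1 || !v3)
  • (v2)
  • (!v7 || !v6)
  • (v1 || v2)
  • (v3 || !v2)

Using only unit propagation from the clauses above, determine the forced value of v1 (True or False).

(v2) is a unit clause: v2 = True.
From (v3 || !v2) and v2 = True: v3 = True.
From (!v3 || v7) and v3 = True: v7 = True.
(!v6 || !v7) with v7 = True leaves only !v6, so v6 = False.
From (v6 || v8) and v6 = False: v8 = True.
In (!v8 || v1), !v8 is now false; v1 must hold, so v1 = True.

True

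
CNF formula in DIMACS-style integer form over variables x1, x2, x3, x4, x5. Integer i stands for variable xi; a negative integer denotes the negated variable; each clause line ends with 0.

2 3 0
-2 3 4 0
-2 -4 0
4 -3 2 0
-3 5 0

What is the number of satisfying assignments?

Satisfying assignments:
  x1=F x2=F x3=T x4=T x5=T
  x1=F x2=T x3=T x4=F x5=T
  x1=T x2=F x3=T x4=T x5=T
  x1=T x2=T x3=T x4=F x5=T
Count: 4.

4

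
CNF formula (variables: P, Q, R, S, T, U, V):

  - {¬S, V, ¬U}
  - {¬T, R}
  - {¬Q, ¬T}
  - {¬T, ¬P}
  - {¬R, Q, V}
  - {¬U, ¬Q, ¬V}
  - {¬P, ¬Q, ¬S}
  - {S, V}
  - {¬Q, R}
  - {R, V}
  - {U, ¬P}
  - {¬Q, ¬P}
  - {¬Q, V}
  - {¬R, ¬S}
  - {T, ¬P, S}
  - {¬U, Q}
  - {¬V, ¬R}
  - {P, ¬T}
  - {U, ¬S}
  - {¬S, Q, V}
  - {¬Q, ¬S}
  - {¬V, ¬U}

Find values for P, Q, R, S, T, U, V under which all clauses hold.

P = F, Q = F, R = F, S = F, T = F, U = F, V = T

Branch on P: take P = False.
  then T is forced to False.
Set Q = False and propagate.
  then U is forced to False.
  then S is forced to False.
  then V is forced to True.
  then R is forced to False.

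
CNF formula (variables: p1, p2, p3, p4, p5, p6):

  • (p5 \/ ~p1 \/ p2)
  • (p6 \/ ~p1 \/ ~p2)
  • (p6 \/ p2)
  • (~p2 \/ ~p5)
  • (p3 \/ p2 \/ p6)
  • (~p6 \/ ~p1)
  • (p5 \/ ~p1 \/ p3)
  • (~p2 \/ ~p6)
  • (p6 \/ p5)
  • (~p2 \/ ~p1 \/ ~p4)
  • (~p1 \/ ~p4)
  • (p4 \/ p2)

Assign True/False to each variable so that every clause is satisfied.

p1 occurs only negated in the remaining clauses — set p1 = False.
Pure literal: p3 appears only positively; assign p3 = True.
Try p2 = False.
  then p6 is forced to True.
  then p4 is forced to True.
p5 is now unconstrained; take p5 = True.

p1=False, p2=False, p3=True, p4=True, p5=True, p6=True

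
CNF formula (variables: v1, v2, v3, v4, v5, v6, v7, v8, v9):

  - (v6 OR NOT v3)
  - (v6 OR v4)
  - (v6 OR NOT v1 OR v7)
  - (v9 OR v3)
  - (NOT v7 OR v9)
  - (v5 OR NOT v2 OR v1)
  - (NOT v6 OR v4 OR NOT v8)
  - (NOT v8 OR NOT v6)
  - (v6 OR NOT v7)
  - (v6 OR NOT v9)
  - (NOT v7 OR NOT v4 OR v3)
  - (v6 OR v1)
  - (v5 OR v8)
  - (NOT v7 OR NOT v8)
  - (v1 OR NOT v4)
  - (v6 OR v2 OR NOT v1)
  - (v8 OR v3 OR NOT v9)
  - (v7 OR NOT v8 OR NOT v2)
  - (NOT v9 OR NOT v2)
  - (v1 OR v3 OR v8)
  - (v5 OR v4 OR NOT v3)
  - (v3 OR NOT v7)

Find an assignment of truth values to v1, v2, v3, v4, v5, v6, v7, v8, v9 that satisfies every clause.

v1=T  v2=T  v3=T  v4=T  v5=T  v6=T  v7=F  v8=F  v9=F

v5 occurs only positively in the remaining clauses — set v5 = True.
Try v1 = True.
Branch on v2: take v2 = True.
  then v9 is forced to False.
  then v3 is forced to True.
  then v6 is forced to True.
  then v7 is forced to False.
  then v8 is forced to False.
v4 is now unconstrained; take v4 = True.
Check each clause:
  1. (NOT v3 OR v6) — v6 is true.
  2. (v4 OR v6) — v4 is true.
  3. (v7 OR v6 OR NOT v1) — v6 is true.
  4. (v3 OR v9) — v3 is true.
  5. (v9 OR NOT v7) — NOT v7 is true.
  6. (v1 OR v5 OR NOT v2) — v1 is true.
  7. (NOT v6 OR NOT v8 OR v4) — NOT v8 is true.
  8. (NOT v8 OR NOT v6) — NOT v8 is true.
  9. (v6 OR NOT v7) — NOT v7 is true.
  10. (NOT v9 OR v6) — v6 is true.
  11. (v3 OR NOT v4 OR NOT v7) — NOT v7 is true.
  12. (v6 OR v1) — v1 is true.
  13. (v8 OR v5) — v5 is true.
  14. (NOT v7 OR NOT v8) — NOT v8 is true.
  15. (v1 OR NOT v4) — v1 is true.
  16. (v6 OR v2 OR NOT v1) — v2 is true.
  17. (v3 OR NOT v9 OR v8) — v3 is true.
  18. (v7 OR NOT v2 OR NOT v8) — NOT v8 is true.
  19. (NOT v2 OR NOT v9) — NOT v9 is true.
  20. (v1 OR v8 OR v3) — v1 is true.
  21. (v4 OR v5 OR NOT v3) — v4 is true.
  22. (v3 OR NOT v7) — NOT v7 is true.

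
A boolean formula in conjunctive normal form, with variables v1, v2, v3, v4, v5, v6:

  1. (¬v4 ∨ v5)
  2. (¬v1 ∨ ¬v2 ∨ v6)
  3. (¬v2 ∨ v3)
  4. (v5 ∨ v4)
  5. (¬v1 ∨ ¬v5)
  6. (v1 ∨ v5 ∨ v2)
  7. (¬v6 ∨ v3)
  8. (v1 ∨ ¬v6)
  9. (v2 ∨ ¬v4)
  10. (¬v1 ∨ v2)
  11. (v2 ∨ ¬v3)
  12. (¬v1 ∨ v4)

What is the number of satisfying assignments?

The models are:
  v1=F v2=F v3=F v4=F v5=T v6=F
  v1=F v2=T v3=T v4=F v5=T v6=F
  v1=F v2=T v3=T v4=T v5=T v6=F
Count: 3.

3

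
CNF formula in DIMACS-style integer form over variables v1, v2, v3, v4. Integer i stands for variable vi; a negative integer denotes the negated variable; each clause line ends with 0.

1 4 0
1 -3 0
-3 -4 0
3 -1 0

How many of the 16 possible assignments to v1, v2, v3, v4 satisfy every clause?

4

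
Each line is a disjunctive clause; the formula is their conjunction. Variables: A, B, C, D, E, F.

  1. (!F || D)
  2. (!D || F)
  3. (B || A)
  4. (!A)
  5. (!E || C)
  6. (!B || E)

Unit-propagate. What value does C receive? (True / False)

True

(!A) is a unit clause: A = False.
From (A || B) and A = False: B = True.
From (!B || E) and B = True: E = True.
From (!E || C) and E = True: C = True.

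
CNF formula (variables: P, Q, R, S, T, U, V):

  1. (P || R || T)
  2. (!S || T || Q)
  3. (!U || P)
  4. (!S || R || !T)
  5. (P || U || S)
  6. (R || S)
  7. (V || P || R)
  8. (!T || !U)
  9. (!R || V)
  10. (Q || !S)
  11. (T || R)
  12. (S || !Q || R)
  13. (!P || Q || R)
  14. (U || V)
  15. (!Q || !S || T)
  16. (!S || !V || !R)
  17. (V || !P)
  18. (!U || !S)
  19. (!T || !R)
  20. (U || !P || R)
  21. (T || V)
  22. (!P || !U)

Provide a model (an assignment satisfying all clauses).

P=True  Q=False  R=True  S=False  T=False  U=False  V=True

Branch on P: take P = True.
  then V is forced to True.
  then U is forced to False.
  then R is forced to True.
  then S is forced to False.
  then T is forced to False.
Q is now unconstrained; take Q = False.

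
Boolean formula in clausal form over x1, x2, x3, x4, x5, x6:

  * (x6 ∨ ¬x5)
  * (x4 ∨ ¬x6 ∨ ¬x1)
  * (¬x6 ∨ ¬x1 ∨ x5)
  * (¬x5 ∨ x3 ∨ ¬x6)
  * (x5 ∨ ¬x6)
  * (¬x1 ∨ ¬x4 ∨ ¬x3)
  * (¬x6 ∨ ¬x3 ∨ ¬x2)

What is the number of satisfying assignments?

16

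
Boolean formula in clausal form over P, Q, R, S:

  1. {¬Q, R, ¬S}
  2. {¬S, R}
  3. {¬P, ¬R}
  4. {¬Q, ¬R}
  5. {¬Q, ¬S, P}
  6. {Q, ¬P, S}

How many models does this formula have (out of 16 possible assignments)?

The models are:
  P=0 Q=0 R=0 S=0
  P=0 Q=0 R=1 S=0
  P=0 Q=0 R=1 S=1
  P=0 Q=1 R=0 S=0
  P=1 Q=1 R=0 S=0
That's 5 in total.

5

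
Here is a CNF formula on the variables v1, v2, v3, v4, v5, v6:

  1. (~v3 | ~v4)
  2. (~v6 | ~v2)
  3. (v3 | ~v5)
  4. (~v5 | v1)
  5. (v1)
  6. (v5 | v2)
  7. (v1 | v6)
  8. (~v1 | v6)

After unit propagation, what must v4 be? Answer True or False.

False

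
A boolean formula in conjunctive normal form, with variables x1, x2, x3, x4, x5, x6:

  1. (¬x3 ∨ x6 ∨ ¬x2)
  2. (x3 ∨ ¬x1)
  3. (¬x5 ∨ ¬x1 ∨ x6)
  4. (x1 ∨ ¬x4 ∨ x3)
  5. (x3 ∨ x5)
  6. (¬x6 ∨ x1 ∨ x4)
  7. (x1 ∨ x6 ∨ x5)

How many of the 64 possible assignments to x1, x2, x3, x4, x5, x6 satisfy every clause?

Case analysis on x1 and x3:
  x1=T, x3=T: x4 free; 5 ways for (x2,x5,x6) × 2^1 = 10.
  x1=T, x3=F: a clause becomes empty — 0.
  x1=F, x3=T: 6 of the 16 assignments to (x2,x4,x5,x6) work.
  x1=F, x3=F: remaining (x2,x4,x5,x6) ∈ {(F,F,T,F); (T,F,T,F)} — 2.
Total: 10 + 0 + 6 + 2 = 18.

18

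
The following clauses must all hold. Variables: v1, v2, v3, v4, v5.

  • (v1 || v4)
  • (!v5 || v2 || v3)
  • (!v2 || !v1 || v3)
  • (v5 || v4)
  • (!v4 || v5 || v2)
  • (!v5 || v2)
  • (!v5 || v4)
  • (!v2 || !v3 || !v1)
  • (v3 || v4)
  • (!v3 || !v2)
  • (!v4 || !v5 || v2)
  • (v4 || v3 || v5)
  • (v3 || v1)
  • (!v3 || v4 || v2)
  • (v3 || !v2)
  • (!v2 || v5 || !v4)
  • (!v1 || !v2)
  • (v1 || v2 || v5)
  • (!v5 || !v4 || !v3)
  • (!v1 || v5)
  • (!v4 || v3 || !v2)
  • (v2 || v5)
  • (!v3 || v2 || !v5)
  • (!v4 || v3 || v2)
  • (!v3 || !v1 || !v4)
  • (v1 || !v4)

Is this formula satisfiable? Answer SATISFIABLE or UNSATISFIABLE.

v2 = True:
  propagation gives v3=False; an empty clause results — contradiction.
v2 = False:
  propagation gives v5=False; an empty clause results — contradiction.
Every branch closes, so no satisfying assignment exists.

UNSATISFIABLE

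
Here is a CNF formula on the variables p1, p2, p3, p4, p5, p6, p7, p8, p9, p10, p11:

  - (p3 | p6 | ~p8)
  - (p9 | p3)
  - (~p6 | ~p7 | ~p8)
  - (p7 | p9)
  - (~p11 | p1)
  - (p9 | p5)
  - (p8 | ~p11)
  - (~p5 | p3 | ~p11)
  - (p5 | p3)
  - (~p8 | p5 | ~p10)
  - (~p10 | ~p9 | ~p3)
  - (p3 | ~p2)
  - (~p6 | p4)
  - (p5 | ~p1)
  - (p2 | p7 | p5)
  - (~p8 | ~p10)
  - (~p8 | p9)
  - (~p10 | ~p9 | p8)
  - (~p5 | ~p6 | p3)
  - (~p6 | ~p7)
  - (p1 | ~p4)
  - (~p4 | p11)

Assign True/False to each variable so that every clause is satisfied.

p10 occurs only negated in the remaining clauses — set p10 = False.
Branch on p1: take p1 = False.
  then p11 is forced to False.
  then p4 is forced to False.
  then p6 is forced to False.
Set p2 = False and propagate.
Try p3 = True.
The remaining clauses are satisfied by p5 = True, p7 = True, p8 = True, p9 = True.

p1=False, p2=False, p3=True, p4=False, p5=True, p6=False, p7=True, p8=True, p9=True, p10=False, p11=False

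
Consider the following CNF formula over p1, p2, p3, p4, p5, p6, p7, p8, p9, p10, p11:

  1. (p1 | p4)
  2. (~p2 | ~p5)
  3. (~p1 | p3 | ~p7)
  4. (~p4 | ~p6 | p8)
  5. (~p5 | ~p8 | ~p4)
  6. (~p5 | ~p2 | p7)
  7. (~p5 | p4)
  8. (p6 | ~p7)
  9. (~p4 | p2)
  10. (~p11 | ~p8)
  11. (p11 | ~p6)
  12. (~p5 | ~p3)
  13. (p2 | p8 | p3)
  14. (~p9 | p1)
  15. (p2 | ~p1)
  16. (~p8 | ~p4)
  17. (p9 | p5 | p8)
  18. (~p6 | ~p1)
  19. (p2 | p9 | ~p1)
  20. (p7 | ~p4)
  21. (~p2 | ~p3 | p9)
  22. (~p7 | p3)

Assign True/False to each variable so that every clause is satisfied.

Branch on p1: take p1 = True.
  then p2 is forced to True.
  then p5 is forced to False.
  then p6 is forced to False.
  then p7 is forced to False.
  then p4 is forced to False.
Set p3 = False and propagate.
Branch on p8: take p8 = False.
  then p9 is forced to True.
p10, p11 are now unconstrained; take p10 = False, p11 = False.
Every clause has at least one true literal under this assignment.
Check each clause:
  1. (p1 | p4) — p1 is true.
  2. (~p2 | ~p5) — ~p5 is true.
  3. (~p1 | p3 | ~p7) — ~p7 is true.
  4. (~p4 | ~p6 | p8) — ~p6 is true.
  5. (~p4 | ~p5 | ~p8) — ~p8 is true.
  6. (p7 | ~p2 | ~p5) — ~p5 is true.
  7. (p4 | ~p5) — ~p5 is true.
  8. (~p7 | p6) — ~p7 is true.
  9. (~p4 | p2) — p2 is true.
  10. (~p8 | ~p11) — ~p8 is true.
  11. (p11 | ~p6) — ~p6 is true.
  12. (~p3 | ~p5) — ~p5 is true.
  13. (p3 | p2 | p8) — p2 is true.
  14. (p1 | ~p9) — p1 is true.
  15. (~p1 | p2) — p2 is true.
  16. (~p4 | ~p8) — ~p8 is true.
  17. (p5 | p9 | p8) — p9 is true.
  18. (~p1 | ~p6) — ~p6 is true.
  19. (p9 | p2 | ~p1) — p9 is true.
  20. (~p4 | p7) — ~p4 is true.
  21. (~p2 | ~p3 | p9) — p9 is true.
  22. (~p7 | p3) — ~p7 is true.

p1 = T  p2 = T  p3 = F  p4 = F  p5 = F  p6 = F  p7 = F  p8 = F  p9 = T  p10 = F  p11 = F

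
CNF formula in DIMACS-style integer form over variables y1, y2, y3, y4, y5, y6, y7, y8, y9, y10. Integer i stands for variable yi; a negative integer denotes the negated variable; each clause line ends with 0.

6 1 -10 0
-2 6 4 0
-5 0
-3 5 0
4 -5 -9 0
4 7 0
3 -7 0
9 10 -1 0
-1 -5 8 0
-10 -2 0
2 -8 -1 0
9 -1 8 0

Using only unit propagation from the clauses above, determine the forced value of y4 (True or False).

True

(~y5) is a unit clause: y5 = False.
From (y5 \/ ~y3) and y5 = False: y3 = False.
(~y7 \/ y3): since y3 = False, the clause reduces to (~y7). y7 = False.
(y4 \/ y7): since y7 = False, the clause reduces to (y4). y4 = True.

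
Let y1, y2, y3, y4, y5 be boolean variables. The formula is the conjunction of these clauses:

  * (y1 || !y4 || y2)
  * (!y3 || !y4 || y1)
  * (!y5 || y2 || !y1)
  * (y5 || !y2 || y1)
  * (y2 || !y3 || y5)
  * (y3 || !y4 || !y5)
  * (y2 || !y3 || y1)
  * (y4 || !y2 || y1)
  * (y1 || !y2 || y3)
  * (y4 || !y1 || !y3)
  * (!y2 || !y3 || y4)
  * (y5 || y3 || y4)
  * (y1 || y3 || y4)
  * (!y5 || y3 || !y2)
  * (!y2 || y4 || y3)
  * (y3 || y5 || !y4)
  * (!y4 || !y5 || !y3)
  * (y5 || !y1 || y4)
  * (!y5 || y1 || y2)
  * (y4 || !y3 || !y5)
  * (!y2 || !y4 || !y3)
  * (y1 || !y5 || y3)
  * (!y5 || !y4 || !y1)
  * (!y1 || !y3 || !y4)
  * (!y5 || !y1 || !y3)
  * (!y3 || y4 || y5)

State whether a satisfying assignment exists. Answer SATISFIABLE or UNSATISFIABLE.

UNSATISFIABLE

y3 = True:
  y1 = True:
    propagation gives y4=True; an empty clause results — contradiction.
  y1 = False:
    propagation gives y4=False, y2=True; an empty clause results — contradiction.
y3 = False:
  y1 = True:
    y5 = True:
      propagation gives y2=True; contradiction.
    y5 = False:
      propagation gives y4=True; contradiction.
  y1 = False:
    propagation gives y2=False, y4=False; an empty clause results — contradiction.
Every branch closes, so no satisfying assignment exists.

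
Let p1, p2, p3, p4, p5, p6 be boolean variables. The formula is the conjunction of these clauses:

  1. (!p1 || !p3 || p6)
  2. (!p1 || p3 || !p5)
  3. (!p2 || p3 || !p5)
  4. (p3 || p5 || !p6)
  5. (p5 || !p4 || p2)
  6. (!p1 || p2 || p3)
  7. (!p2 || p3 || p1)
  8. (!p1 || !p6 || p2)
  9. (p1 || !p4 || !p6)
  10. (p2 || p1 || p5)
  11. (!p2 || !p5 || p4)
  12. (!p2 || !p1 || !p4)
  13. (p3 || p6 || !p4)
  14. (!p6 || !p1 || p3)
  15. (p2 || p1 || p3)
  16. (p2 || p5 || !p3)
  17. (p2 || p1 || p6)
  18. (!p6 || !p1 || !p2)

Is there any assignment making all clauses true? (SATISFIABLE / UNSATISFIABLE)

SATISFIABLE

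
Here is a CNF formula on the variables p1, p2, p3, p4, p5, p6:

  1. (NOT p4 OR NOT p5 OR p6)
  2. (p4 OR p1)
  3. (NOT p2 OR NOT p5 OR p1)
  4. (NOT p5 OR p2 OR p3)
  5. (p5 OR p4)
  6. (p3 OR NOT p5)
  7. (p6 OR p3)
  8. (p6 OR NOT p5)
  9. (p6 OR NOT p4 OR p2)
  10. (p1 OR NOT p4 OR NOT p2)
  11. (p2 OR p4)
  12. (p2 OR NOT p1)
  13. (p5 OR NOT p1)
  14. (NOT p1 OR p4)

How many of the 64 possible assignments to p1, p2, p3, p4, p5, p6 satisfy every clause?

Satisfying assignments:
  p1=F p2=F p3=F p4=T p5=F p6=T
  p1=F p2=F p3=T p4=T p5=F p6=T
  p1=F p2=F p3=T p4=T p5=T p6=T
  p1=T p2=T p3=T p4=T p5=T p6=T
Count: 4.

4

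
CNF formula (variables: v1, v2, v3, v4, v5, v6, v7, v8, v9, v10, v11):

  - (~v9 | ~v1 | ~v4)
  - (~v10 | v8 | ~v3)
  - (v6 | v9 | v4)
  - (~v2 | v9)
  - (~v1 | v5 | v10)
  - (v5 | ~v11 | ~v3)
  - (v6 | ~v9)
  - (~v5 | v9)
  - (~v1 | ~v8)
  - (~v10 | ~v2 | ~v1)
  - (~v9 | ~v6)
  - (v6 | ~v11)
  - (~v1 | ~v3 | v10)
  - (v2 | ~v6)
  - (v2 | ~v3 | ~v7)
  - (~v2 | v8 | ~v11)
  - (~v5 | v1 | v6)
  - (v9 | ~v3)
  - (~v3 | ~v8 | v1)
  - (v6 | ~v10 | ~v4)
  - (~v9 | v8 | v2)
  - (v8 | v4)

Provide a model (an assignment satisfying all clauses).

v1 = False, v2 = False, v3 = False, v4 = True, v5 = False, v6 = False, v7 = False, v8 = False, v9 = False, v10 = False, v11 = False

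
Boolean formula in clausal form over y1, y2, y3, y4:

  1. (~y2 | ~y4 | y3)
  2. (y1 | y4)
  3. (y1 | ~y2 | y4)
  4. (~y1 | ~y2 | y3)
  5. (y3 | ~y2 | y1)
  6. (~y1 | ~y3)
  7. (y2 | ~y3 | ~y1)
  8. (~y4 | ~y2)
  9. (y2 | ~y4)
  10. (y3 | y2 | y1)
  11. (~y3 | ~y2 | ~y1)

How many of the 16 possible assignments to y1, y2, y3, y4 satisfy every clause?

Satisfying assignments:
  y1=1 y2=0 y3=0 y4=0
Count: 1.

1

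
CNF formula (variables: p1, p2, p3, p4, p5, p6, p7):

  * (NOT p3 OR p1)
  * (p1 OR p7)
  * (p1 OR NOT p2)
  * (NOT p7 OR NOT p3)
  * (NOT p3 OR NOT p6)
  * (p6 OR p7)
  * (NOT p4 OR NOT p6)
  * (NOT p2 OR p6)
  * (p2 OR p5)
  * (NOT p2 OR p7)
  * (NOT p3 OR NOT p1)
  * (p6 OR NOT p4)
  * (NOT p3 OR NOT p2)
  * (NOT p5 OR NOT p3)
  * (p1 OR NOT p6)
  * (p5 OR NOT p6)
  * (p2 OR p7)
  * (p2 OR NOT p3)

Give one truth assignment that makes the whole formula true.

p1=True  p2=False  p3=False  p4=False  p5=True  p6=False  p7=True

Check each clause:
  1. (NOT p3 OR p1) — p1 is true.
  2. (p7 OR p1) — p1 is true.
  3. (NOT p2 OR p1) — p1 is true.
  4. (NOT p7 OR NOT p3) — NOT p3 is true.
  5. (NOT p3 OR NOT p6) — NOT p6 is true.
  6. (p7 OR p6) — p7 is true.
  7. (NOT p4 OR NOT p6) — NOT p6 is true.
  8. (p6 OR NOT p2) — NOT p2 is true.
  9. (p5 OR p2) — p5 is true.
  10. (NOT p2 OR p7) — NOT p2 is true.
  11. (NOT p3 OR NOT p1) — NOT p3 is true.
  12. (p6 OR NOT p4) — NOT p4 is true.
  13. (NOT p3 OR NOT p2) — NOT p3 is true.
  14. (NOT p5 OR NOT p3) — NOT p3 is true.
  15. (NOT p6 OR p1) — p1 is true.
  16. (NOT p6 OR p5) — NOT p6 is true.
  17. (p2 OR p7) — p7 is true.
  18. (NOT p3 OR p2) — NOT p3 is true.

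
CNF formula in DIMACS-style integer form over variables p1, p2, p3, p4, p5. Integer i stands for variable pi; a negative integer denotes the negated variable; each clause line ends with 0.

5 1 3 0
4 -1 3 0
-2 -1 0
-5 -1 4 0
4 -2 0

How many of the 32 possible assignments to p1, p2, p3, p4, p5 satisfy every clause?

Case analysis on p1 and p4:
  p1=T, p4=T: remaining (p2,p3,p5) ∈ {(F,F,F); (F,F,T); (F,T,F); (F,T,T)} — 4.
  p1=T, p4=F: remaining (p2,p3,p5) ∈ {(F,T,F)} — 1.
  p1=F, p4=T: p2 free; 3 ways for (p3,p5) × 2^1 = 6.
  p1=F, p4=F: remaining (p2,p3,p5) ∈ {(F,F,T); (F,T,F); (F,T,T)} — 3.
Total: 4 + 1 + 6 + 3 = 14.

14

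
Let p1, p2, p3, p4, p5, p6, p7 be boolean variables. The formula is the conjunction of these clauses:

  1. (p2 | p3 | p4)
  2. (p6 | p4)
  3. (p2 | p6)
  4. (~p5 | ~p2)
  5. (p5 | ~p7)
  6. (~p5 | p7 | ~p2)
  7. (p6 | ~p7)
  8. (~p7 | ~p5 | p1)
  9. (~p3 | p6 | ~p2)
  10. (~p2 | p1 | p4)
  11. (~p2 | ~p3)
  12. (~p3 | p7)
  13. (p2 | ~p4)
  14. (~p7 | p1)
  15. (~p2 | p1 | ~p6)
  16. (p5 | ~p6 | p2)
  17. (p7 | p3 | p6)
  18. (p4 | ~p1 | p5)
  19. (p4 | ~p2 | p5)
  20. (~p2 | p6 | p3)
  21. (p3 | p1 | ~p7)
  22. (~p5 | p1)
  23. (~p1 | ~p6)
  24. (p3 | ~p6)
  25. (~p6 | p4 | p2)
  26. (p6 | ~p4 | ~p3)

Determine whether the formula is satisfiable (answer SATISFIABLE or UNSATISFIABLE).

p2 = True:
  propagation gives p5=False, p7=False, p3=False, p6=True; an empty clause results — contradiction.
p2 = False:
  propagation gives p6=True, p4=False; an empty clause results — contradiction.
Every branch closes, so no satisfying assignment exists.

UNSATISFIABLE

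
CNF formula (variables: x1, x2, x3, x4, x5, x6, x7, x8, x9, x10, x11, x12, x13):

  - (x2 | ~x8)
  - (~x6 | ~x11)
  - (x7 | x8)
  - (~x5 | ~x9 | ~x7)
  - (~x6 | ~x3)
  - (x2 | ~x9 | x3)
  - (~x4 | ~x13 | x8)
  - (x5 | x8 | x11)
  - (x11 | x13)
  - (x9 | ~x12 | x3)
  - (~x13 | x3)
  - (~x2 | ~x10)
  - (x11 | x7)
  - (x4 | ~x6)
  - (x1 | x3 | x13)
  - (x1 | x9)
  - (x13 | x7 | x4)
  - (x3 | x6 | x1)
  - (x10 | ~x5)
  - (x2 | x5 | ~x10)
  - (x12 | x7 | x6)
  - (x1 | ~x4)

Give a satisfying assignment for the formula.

x1 = False, x2 = True, x3 = True, x4 = False, x5 = False, x6 = False, x7 = True, x8 = True, x9 = True, x10 = False, x11 = True, x12 = False, x13 = False

Check each clause:
  1. (x2 | ~x8) — x2 is true.
  2. (~x11 | ~x6) — ~x6 is true.
  3. (x7 | x8) — x8 is true.
  4. (~x5 | ~x7 | ~x9) — ~x5 is true.
  5. (~x3 | ~x6) — ~x6 is true.
  6. (x2 | ~x9 | x3) — x2 is true.
  7. (~x13 | ~x4 | x8) — x8 is true.
  8. (x11 | x8 | x5) — x8 is true.
  9. (x11 | x13) — x11 is true.
  10. (~x12 | x9 | x3) — x9 is true.
  11. (x3 | ~x13) — x3 is true.
  12. (~x10 | ~x2) — ~x10 is true.
  13. (x11 | x7) — x11 is true.
  14. (~x6 | x4) — ~x6 is true.
  15. (x13 | x3 | x1) — x3 is true.
  16. (x9 | x1) — x9 is true.
  17. (x4 | x7 | x13) — x7 is true.
  18. (x3 | x6 | x1) — x3 is true.
  19. (~x5 | x10) — ~x5 is true.
  20. (x5 | ~x10 | x2) — x2 is true.
  21. (x6 | x12 | x7) — x7 is true.
  22. (~x4 | x1) — ~x4 is true.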